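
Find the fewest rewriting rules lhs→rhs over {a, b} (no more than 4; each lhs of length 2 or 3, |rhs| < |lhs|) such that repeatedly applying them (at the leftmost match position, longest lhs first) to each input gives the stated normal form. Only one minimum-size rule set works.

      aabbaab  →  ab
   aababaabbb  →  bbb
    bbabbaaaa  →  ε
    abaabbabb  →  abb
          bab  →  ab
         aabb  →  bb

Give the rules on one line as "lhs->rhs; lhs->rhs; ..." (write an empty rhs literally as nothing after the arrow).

  | aabbaab => bbaab => bbab => bab => ab
  | aababaabbb => babaabbb => abaabbb => ababbb => aabbb => bbb
  | bbabbaaaa => babbaaaa => abbaaaa => abbaaa => abbaa => abba => aba => aa => ε
  | abaabbabb => ababbabb => aabbabb => bbabb => babb => abb

aa->; ba->a; baa->ba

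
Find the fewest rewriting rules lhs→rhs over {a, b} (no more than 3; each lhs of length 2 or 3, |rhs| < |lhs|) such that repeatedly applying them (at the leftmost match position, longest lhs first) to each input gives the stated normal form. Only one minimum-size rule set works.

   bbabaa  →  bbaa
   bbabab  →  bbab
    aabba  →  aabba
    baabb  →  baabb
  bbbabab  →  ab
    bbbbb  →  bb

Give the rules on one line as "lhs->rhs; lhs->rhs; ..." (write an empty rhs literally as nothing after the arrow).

  | bbabaa => bbaa
  | bbabab => bbab
  | aabba
  | baabb

aba->a; bbb->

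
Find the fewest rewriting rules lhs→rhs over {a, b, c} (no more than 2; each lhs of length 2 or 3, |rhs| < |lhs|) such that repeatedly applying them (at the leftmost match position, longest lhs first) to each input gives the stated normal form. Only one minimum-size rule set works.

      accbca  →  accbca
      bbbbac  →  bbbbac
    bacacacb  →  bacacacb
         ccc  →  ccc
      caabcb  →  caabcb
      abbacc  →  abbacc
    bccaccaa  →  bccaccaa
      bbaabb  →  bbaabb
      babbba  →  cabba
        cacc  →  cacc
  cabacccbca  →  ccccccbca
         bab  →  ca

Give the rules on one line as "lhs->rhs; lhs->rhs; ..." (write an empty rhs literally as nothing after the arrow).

aba->cc; bab->ca

  | accbca
  | bbbbac
  | bacacacb
  | ccc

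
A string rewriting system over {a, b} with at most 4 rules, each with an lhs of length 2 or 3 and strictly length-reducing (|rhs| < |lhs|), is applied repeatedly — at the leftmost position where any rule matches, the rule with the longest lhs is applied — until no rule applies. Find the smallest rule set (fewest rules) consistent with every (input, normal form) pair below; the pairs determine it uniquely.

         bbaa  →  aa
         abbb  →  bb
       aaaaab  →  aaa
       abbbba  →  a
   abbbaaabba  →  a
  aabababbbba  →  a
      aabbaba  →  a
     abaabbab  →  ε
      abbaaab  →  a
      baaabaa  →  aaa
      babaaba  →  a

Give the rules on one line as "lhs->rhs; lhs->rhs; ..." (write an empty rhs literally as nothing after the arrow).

  | bbaa => baa => aa
  | abbb => bb
  | aaaaab => aaa
  | abbbba => bbba => bba => ba => a

aab->; ab->; ba->a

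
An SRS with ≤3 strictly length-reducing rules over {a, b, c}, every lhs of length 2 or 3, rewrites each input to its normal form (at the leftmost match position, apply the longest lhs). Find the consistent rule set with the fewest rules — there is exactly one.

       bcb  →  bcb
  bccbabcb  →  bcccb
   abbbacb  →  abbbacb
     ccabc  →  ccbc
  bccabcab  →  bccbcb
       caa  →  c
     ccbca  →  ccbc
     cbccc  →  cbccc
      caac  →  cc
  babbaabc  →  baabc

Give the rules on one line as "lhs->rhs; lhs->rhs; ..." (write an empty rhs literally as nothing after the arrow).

bab->; ca->c

  | bcb
  | bccbabcb => bcccb
  | abbbacb
  | ccabc => ccbc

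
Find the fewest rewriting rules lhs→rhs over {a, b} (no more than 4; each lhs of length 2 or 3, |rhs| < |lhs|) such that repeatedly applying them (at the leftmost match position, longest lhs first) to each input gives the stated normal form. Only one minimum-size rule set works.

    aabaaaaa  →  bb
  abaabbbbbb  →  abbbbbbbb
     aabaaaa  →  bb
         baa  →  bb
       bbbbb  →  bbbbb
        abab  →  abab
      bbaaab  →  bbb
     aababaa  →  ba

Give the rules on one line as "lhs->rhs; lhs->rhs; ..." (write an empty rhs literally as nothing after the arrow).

aa->b; aaa->aa; bba->b

  | aabaaaaa => bbaaaaa => baaaa => baaa => baa => bb
  | abaabbbbbb => abbbbbbbb
  | aabaaaa => bbaaaa => baaa => baa => bb
  | baa => bb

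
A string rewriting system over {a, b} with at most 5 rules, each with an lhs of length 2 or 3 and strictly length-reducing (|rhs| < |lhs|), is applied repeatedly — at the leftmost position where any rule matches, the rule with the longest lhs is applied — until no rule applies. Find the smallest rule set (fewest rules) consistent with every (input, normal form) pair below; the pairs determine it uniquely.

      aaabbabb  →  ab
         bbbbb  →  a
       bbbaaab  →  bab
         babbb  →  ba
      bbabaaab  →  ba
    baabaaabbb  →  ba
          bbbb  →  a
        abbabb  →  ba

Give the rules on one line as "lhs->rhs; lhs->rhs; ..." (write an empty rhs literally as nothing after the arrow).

aa->a; aaa->ba; aab->a; bb->a

  | aaabbabb => babbabb => baaabb => bbabb => aabb => ab
  | bbbbb => abbb => aab => a
  | bbbaaab => abaaab => abbab => aaab => bab
  | babbb => baab => ba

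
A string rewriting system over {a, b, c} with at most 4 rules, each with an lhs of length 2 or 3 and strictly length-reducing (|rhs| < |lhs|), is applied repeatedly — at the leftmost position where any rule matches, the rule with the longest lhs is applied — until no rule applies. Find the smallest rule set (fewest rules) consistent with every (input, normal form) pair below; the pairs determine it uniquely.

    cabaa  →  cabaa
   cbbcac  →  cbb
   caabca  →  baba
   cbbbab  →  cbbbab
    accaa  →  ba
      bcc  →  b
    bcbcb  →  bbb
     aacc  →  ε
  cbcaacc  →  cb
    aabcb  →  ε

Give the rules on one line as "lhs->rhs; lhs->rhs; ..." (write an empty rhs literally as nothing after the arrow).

  | cabaa
  | cbbcac => cbbac => cbb
  | caabca => babca => baba
  | cbbbab

abb->c; ac->; bc->b; caa->ba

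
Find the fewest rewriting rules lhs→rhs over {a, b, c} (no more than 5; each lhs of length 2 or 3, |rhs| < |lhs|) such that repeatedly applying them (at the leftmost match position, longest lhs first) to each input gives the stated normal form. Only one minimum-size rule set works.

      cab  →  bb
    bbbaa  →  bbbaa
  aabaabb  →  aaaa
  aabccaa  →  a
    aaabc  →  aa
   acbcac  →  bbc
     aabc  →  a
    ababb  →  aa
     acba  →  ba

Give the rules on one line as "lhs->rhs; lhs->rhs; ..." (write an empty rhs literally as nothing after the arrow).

ab->a; ac->; aca->; ca->b

  | cab => bb
  | bbbaa
  | aabaabb => aaaabb => aaaab => aaaa
  | aabccaa => aaccaa => acaa => a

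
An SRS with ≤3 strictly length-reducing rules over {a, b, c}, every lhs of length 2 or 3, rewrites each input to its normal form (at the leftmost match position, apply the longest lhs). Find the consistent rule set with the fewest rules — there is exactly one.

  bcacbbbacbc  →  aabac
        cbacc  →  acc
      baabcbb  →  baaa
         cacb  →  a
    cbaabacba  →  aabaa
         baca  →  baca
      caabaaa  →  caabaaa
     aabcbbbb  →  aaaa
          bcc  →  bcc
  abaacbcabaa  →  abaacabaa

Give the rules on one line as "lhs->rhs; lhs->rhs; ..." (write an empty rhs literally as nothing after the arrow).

  | bcacbbbacbc => bbbbbacbc => abbbacbc => aabacbc => aabac
  | cbacc => acc
  | baabcbb => baabb => baaa
  | cacb => bb => a

bb->a; cac->b; cb->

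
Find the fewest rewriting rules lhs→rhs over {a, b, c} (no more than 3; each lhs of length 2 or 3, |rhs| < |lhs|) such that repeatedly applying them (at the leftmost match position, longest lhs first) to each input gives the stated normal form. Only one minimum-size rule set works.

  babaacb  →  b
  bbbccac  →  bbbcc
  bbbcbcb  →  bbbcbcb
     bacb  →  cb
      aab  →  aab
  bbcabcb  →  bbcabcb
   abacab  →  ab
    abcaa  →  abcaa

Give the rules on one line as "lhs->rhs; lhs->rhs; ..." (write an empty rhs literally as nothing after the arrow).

ac->; ba->

  | babaacb => baacb => acb => b
  | bbbccac => bbbcc
  | bbbcbcb
  | bacb => cb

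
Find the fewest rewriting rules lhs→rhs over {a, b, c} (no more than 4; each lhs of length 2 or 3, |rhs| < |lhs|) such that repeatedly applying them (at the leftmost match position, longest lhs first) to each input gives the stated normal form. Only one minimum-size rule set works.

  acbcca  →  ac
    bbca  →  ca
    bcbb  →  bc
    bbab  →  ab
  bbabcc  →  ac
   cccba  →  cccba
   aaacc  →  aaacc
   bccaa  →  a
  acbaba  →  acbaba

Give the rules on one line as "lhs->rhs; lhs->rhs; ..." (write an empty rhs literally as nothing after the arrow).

  | acbcca => acbb => ac
  | bbca => ca
  | bcbb => bc
  | bbab => ab

abc->a; bb->; cca->b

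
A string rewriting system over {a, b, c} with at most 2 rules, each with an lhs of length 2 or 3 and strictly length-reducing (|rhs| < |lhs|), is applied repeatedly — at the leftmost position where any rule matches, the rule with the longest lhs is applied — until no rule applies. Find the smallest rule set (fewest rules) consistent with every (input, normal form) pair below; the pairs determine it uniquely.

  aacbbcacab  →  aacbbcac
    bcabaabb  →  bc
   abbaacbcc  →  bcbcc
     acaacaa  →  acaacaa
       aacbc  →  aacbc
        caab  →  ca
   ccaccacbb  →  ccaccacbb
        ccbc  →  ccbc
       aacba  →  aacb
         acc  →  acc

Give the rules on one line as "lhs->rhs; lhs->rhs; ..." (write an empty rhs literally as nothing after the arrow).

ab->; ba->b

  | aacbbcacab => aacbbcac
  | bcabaabb => bcaabb => bcab => bc
  | abbaacbcc => baacbcc => bacbcc => bcbcc
  | acaacaa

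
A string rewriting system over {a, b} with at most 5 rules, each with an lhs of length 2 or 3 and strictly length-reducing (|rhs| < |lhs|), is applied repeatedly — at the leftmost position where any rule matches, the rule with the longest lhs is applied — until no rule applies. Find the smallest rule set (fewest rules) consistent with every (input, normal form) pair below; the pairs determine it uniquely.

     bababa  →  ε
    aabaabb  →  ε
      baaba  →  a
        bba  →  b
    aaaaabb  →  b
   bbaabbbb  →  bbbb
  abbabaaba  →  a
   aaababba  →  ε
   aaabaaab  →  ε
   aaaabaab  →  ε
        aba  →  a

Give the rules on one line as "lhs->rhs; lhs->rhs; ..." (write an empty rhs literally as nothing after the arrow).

  | bababa => baba => ba => ε
  | aabaabb => aaaabb => aabb => aab => aa => ε
  | baaba => aba => a
  | bba => b

aa->; aab->aa; ab->; ba->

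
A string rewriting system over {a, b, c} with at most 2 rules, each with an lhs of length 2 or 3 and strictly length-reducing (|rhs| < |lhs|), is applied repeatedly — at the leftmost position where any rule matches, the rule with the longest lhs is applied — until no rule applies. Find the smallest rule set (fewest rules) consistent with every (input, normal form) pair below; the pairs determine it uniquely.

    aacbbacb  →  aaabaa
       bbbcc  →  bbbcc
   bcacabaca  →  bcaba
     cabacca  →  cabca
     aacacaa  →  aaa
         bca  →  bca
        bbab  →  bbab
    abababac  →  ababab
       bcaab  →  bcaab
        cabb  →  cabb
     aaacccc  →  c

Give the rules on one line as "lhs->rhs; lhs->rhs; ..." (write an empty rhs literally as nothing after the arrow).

ac->; acb->aa

  | aacbbacb => aaabacb => aaabaa
  | bbbcc
  | bcacabaca => bcabaca => bcaba
  | cabacca => cabca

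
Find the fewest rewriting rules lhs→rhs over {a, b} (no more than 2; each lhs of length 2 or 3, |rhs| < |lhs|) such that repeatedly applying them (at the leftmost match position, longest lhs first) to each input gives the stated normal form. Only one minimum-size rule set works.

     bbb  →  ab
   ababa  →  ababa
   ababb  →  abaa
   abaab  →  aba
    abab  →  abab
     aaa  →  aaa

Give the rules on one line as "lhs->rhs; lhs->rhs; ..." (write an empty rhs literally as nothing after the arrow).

aab->a; bb->a

  | bbb => ab
  | ababa
  | ababb => abaa
  | abaab => aba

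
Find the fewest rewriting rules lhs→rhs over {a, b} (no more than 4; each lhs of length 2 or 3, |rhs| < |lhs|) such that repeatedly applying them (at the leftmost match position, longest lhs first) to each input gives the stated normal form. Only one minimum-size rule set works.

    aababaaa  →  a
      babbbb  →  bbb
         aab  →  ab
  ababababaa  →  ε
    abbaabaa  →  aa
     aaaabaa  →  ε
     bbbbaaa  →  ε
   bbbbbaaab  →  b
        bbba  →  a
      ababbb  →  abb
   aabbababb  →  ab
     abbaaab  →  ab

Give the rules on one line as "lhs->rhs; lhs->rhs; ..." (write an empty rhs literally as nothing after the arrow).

aaa->; aab->ab; ba->a; bab->

  | aababaaa => ababaaa => aaaa => a
  | babbbb => bbb
  | aab => ab
  | ababababaa => aababaa => ababaa => aaa => ε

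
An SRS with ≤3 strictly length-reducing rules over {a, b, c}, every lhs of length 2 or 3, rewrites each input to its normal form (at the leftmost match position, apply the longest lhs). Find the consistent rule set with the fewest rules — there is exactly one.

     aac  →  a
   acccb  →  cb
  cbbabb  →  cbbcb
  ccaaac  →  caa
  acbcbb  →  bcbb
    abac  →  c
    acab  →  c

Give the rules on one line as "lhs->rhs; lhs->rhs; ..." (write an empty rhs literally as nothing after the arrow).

ab->c; ac->; cc->c

  | aac => a
  | acccb => ccb => cb
  | cbbabb => cbbcb
  | ccaaac => caaac => caa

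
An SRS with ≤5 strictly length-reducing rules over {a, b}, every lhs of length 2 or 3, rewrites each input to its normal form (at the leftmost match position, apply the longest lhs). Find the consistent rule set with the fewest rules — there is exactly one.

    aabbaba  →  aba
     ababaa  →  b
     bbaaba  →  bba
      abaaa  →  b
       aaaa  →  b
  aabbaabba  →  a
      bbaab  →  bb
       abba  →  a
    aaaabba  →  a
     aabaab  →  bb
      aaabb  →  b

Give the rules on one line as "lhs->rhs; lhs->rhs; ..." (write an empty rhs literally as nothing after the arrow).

aa->b; abb->; baa->aa; bbb->

  | aabbaba => bbbaba => aba
  | ababaa => abaaa => aaaa => baa => aa => b
  | bbaaba => baaba => aaba => bba
  | abaaa => aaaa => baa => aa => b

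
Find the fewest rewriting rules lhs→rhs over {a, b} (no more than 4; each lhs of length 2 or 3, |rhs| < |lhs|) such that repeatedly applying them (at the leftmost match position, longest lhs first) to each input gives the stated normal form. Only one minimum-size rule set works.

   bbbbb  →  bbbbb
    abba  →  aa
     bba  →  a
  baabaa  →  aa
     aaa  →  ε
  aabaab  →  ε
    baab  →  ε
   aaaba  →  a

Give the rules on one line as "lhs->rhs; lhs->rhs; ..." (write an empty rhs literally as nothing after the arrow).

aaa->; aab->; ba->a

  | bbbbb
  | abba => aba => aa
  | bba => ba => a
  | baabaa => aabaa => aa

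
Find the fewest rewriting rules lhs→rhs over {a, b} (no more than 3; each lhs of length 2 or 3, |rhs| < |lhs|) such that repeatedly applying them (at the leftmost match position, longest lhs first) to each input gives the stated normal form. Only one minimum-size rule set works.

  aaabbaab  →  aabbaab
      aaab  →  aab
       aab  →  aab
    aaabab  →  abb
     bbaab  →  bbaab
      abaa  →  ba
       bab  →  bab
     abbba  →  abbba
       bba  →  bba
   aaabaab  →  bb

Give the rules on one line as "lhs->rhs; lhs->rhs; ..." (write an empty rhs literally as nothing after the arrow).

  | aaabbaab => aabbaab
  | aaab => aab
  | aab
  | aaabab => aabab => abb

aaa->aa; aba->b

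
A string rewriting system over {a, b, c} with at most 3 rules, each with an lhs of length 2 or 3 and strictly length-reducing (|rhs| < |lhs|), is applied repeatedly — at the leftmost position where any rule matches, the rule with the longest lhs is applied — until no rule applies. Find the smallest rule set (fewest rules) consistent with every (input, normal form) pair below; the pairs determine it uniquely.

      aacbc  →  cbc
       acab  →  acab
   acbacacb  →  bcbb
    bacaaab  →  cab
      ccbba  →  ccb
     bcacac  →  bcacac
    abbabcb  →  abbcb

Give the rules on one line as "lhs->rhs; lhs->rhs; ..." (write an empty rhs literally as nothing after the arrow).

aa->; acb->bb; ba->

  | aacbc => cbc
  | acab
  | acbacacb => bbacacb => bcacb => bcbb
  | bacaaab => caaab => cab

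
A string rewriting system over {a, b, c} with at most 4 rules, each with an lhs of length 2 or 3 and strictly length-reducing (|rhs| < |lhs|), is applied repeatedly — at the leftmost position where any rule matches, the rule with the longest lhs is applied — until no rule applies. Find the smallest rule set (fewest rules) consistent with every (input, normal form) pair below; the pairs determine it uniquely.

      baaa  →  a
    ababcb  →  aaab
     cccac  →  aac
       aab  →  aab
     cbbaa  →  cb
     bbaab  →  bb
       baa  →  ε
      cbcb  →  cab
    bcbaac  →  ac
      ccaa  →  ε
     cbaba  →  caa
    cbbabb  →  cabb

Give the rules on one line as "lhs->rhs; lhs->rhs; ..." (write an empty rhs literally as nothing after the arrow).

ba->a; baa->; bc->a; cc->b

  | baaa => a
  | ababcb => aabcb => aaab
  | cccac => bcac => aac
  | aab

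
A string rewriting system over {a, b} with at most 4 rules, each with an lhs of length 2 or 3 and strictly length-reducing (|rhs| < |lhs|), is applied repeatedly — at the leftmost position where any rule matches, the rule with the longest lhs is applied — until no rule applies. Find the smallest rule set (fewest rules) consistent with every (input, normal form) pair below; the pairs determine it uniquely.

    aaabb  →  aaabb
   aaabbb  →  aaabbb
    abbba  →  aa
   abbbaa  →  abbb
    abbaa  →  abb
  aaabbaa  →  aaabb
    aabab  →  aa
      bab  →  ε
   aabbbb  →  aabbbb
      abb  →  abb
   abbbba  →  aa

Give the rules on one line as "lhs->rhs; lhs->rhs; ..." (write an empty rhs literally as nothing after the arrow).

  | aaabb
  | aaabbb
  | abbba => abba => aba => aa
  | abbbaa => abbb

ba->a; baa->b; bab->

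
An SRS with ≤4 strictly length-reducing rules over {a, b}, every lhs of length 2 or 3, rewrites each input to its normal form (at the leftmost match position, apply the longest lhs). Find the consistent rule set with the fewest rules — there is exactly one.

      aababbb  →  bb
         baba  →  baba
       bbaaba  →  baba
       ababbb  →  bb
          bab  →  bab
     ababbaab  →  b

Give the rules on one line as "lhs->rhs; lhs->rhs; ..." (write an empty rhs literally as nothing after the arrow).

  | aababbb => abbb => bb
  | baba
  | bbaaba => baba
  | ababbb => abbb => bb

aab->; abb->b; bba->b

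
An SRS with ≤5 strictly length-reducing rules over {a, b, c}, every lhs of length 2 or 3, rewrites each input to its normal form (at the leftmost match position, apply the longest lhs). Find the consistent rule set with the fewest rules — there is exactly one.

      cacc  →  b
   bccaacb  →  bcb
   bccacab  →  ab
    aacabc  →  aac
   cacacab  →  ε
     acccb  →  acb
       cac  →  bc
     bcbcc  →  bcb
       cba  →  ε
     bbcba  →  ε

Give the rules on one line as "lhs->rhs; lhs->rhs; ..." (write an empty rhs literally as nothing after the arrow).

ba->c; bb->; ca->b; cc->

  | cacc => bcc => b
  | bccaacb => baacb => cacb => bcb
  | bccacab => bacab => ccab => ab
  | aacabc => aabbc => aac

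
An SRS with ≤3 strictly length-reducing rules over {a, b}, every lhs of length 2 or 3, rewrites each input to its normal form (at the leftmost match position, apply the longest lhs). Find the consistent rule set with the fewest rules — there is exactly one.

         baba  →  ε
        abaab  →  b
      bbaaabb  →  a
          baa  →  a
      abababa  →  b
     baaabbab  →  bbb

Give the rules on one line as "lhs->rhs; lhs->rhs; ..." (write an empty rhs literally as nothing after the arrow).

aa->b; ab->a; ba->

  | baba => ba => ε
  | abaab => aaab => bab => b
  | bbaaabb => baabb => abb => ab => a
  | baa => a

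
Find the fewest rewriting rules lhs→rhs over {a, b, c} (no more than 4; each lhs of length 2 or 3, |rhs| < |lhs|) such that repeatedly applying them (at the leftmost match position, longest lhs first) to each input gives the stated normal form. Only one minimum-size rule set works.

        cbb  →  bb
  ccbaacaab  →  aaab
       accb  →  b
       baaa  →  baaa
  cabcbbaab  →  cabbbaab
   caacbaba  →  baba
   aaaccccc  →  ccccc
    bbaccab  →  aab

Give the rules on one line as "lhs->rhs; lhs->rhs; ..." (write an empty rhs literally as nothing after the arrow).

  | cbb => bb
  | ccbaacaab => cbaacaab => baacaab => bacaab => aaab
  | accb => ccb => cb => b
  | baaa

ac->c; bac->a; cb->b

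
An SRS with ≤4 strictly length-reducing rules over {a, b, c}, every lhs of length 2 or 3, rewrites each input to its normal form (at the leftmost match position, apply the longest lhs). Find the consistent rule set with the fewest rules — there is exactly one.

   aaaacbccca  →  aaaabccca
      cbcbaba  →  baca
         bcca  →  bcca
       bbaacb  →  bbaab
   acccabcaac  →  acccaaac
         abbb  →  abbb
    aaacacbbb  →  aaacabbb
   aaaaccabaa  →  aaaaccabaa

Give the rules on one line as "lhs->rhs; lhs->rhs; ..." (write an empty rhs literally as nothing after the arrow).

bab->ac; bca->a; cb->b

  | aaaacbccca => aaaabccca
  | cbcbaba => bcbaba => bbaba => baca
  | bcca
  | bbaacb => bbaab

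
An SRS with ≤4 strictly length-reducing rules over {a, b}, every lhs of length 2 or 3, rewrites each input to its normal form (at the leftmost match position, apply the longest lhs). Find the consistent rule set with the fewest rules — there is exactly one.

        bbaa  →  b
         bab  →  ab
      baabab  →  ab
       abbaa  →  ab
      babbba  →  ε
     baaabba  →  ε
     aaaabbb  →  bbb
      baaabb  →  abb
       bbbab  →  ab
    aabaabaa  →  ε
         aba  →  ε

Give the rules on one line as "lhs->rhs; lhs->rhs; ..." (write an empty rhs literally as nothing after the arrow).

  | bbaa => b
  | bab => ab
  | baabab => bab => ab
  | abbaa => ab

aa->; ba->a; baa->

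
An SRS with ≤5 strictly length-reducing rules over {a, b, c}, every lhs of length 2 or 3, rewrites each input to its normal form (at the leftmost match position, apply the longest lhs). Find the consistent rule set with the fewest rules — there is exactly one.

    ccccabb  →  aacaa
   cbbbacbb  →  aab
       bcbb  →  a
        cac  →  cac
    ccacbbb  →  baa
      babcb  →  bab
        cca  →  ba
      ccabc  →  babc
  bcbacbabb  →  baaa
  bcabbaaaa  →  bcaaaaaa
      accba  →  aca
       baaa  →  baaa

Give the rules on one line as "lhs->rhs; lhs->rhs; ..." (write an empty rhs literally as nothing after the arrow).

  | ccccabb => aacabb => aacaa
  | cbbbacbb => bbacbb => aacbb => aab
  | bcbb => bb => a
  | cac

bb->a; cb->; cca->ba; ccc->aa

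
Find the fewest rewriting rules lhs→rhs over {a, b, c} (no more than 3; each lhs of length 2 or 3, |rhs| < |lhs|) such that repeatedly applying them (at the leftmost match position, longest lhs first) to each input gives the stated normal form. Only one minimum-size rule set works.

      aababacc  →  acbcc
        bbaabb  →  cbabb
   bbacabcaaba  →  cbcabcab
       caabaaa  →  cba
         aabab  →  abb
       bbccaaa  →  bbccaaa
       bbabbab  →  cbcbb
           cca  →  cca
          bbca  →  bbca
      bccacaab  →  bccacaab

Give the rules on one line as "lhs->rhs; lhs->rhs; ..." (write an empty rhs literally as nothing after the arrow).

aba->b; bba->cb

  | aababacc => abbacc => acbcc
  | bbaabb => cbabb
  | bbacabcaaba => cbcabcaaba => cbcabcab
  | caabaaa => cabaa => cba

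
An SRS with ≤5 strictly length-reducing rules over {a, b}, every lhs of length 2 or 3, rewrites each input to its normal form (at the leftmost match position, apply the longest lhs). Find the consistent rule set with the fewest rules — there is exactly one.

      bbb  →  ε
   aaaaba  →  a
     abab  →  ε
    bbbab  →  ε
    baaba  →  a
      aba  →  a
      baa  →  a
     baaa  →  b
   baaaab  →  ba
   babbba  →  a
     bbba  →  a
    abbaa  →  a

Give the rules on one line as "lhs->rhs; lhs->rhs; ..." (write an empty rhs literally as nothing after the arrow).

aa->b; ab->; bab->ba; bb->a

  | bbb => ab => ε
  | aaaaba => baaba => bbba => aba => a
  | abab => ab => ε
  | bbbab => abab => ab => ε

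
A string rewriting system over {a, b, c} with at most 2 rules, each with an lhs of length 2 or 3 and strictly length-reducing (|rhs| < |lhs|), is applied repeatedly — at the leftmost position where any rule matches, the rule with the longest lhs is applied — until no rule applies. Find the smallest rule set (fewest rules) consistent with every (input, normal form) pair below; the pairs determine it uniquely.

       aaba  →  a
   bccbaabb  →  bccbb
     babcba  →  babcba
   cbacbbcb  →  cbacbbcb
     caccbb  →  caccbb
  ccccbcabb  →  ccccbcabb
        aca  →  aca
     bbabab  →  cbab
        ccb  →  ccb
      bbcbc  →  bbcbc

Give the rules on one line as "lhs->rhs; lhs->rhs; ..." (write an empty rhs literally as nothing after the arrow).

  | aaba => a
  | bccbaabb => bccbb
  | babcba
  | cbacbbcb

aab->; bba->c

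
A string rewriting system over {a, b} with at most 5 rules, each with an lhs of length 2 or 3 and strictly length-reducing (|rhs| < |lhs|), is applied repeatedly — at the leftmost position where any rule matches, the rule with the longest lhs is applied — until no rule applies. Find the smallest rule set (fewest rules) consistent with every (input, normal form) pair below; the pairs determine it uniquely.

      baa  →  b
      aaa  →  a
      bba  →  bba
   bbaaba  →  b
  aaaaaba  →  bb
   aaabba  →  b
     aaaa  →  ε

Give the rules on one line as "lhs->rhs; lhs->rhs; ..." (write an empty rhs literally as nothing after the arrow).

aa->; aba->bb; abb->ba; bbb->ba

  | baa => b
  | aaa => a
  | bba
  | bbaaba => bbba => baa => b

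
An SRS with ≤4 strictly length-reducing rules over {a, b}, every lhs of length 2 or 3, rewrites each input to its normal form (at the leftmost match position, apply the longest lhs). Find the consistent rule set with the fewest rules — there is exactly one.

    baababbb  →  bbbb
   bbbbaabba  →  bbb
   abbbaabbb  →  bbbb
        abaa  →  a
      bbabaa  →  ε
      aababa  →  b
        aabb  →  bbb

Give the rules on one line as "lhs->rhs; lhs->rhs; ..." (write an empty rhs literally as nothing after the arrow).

aa->a; aab->bb; ab->a; ba->

  | baababbb => ababbb => aabbb => bbbb
  | bbbbaabba => bbbabba => bbbba => bbb
  | abbbaabbb => abbaabbb => abaabbb => aaabbb => aabbb => bbbb
  | abaa => aaa => aa => a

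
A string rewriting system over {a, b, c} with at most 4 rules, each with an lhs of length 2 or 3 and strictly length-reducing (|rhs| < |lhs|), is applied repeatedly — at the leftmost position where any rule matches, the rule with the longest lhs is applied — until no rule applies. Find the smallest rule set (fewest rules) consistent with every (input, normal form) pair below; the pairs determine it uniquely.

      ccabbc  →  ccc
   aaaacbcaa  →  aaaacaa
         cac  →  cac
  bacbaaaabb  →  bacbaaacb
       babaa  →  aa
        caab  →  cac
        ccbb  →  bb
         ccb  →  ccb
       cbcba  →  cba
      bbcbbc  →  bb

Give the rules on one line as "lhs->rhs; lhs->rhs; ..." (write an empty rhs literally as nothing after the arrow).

  | ccabbc => cccbc => ccc
  | aaaacbcaa => aaaacaa
  | cac
  | bacbaaaabb => bacbaaacb

ab->c; bc->; cbb->bb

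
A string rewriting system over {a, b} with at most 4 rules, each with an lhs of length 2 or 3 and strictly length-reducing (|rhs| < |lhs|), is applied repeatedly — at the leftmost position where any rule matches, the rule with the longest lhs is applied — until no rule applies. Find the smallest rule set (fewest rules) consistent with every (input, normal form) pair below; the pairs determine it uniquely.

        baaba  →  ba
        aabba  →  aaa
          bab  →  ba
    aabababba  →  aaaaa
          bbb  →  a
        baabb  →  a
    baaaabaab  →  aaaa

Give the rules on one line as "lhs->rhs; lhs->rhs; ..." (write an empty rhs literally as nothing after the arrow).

  | baaba => ba
  | aabba => aaba => aaa
  | bab => ba
  | aabababba => aaababba => aaaabba => aaaaba => aaaaa

ab->a; baa->; bb->a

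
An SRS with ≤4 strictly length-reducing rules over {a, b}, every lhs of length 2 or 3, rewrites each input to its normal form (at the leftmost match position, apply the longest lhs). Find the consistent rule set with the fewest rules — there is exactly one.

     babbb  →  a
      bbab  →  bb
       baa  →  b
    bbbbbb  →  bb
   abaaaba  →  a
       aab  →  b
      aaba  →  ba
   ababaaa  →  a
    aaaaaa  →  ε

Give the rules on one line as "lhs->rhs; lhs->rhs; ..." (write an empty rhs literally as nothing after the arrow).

  | babbb => bbb => a
  | bbab => bb
  | baa => b
  | bbbbbb => abbb => bb

aa->; ab->; bbb->a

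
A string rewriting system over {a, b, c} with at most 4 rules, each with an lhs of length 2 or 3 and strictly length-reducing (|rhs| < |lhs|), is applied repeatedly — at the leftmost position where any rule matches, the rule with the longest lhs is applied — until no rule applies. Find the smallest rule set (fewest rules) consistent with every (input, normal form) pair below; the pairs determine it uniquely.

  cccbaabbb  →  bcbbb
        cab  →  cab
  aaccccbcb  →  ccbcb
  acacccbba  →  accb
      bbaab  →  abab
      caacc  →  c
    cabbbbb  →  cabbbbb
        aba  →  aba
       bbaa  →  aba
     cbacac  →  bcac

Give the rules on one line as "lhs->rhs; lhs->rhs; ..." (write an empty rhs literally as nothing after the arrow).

  | cccbaabbb => baabbb => bcbbb
  | cab
  | aaccccbcb => cccccbcb => ccbcb
  | acacccbba => acabba => acaab => accb

aa->c; bba->ab; cba->b; ccc->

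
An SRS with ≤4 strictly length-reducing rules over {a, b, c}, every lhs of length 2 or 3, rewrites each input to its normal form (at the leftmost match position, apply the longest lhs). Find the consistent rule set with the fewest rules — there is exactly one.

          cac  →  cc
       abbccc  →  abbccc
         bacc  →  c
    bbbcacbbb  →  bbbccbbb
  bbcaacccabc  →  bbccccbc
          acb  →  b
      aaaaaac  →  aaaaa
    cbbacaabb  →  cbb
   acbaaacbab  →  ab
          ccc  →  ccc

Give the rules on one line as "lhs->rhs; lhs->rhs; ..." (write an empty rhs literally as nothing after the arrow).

ac->; ba->; bac->; ca->c

  | cac => cc
  | abbccc
  | bacc => c
  | bbbcacbbb => bbbccbbb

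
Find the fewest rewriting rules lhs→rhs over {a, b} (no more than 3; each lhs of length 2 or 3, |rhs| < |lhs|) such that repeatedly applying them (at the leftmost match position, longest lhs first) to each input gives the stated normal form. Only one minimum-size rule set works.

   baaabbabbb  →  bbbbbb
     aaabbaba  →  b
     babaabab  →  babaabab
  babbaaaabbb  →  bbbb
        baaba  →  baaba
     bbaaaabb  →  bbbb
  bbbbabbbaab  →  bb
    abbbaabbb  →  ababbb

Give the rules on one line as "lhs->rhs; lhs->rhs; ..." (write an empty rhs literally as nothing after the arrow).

  | baaabbabbb => bbbbbabbb => bbbbbb
  | aaabbaba => bbbbaba => bbba => b
  | babaabab
  | babbaaaabbb => baaaabbb => bbbabbb => bbbb

aaa->bb; bba->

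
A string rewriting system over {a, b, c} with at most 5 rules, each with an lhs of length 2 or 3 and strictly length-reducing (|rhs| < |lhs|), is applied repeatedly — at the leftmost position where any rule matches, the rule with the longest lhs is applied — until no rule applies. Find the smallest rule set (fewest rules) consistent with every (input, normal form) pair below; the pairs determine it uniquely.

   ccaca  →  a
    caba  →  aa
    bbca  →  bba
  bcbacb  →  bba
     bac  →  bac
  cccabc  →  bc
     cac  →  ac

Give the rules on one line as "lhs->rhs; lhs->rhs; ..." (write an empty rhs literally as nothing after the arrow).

  | ccaca => ca => a
  | caba => aba => aa
  | bbca => bba
  | bcbacb => bbacb => bbab => bba

ab->a; ca->a; cb->b; cca->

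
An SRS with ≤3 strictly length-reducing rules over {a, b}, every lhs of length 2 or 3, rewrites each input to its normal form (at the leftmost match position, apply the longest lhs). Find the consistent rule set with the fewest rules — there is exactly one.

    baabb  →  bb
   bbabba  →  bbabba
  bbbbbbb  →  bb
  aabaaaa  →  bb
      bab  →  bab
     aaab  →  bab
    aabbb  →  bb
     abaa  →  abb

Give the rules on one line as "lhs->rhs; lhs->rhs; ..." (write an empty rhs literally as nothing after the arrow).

aa->b; bbb->bb

  | baabb => bbbb => bbb => bb
  | bbabba
  | bbbbbbb => bbbbbb => bbbbb => bbbb => bbb => bb
  | aabaaaa => bbaaaa => bbbaa => bbaa => bbb => bb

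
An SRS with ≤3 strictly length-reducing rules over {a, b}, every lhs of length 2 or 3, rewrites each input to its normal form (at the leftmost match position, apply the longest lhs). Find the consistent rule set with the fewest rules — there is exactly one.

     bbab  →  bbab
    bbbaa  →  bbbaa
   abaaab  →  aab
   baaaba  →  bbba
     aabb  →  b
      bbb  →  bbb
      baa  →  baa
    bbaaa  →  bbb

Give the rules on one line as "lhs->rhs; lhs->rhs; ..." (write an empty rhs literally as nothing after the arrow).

aaa->b; abb->aa

  | bbab
  | bbbaa
  | abaaab => abbb => aab
  | baaaba => bbba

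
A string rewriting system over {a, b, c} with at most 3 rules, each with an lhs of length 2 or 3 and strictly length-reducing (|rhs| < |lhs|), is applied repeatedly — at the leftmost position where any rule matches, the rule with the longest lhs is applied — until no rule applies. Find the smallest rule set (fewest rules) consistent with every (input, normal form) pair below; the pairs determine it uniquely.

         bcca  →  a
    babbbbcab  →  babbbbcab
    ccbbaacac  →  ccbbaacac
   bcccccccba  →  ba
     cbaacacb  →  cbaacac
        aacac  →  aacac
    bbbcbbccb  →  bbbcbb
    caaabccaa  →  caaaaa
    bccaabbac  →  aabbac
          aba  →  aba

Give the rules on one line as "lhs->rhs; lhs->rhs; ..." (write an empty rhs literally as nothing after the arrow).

  | bcca => a
  | babbbbcab
  | ccbbaacac
  | bcccccccba => cccccba => bccba => ba

acb->ac; bcc->; ccc->b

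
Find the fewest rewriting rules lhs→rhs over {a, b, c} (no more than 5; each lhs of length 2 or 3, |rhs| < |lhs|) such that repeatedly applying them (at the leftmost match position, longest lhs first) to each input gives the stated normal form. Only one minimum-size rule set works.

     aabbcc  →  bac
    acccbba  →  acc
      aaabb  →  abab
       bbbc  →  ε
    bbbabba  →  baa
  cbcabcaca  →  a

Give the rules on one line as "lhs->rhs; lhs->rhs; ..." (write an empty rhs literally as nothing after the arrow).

aab->ba; bb->; bc->; ca->

  | aabbcc => babcc => bac
  | acccbba => accca => acc
  | aaabb => abab
  | bbbc => bc => ε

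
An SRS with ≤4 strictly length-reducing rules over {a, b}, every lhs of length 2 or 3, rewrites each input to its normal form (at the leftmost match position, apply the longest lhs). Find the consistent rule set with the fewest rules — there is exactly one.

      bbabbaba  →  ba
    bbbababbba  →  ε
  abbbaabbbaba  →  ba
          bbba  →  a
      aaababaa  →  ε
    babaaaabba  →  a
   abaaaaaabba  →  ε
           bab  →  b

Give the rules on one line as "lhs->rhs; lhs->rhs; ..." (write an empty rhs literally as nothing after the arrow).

  | bbabbaba => aabbaba => bbaba => aaba => ba
  | bbbababbba => abababbba => ababbba => abbba => bba => aa => ε
  | abbbaabbbaba => bbaabbbaba => aaabbbaba => abbbaba => bbaba => aaba => ba
  | bbba => aba => a

aa->; ab->; bb->a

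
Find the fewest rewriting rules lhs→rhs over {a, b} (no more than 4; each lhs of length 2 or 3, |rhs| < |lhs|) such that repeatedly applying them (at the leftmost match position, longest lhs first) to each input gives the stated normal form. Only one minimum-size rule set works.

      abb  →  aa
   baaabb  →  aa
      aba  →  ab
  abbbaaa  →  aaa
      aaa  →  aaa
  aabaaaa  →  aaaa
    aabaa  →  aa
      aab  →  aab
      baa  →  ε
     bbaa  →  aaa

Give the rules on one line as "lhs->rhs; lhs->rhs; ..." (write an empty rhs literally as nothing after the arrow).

ba->b; baa->; bb->a

  | abb => aa
  | baaabb => abb => aa
  | aba => ab
  | abbbaaa => aabaaa => aaa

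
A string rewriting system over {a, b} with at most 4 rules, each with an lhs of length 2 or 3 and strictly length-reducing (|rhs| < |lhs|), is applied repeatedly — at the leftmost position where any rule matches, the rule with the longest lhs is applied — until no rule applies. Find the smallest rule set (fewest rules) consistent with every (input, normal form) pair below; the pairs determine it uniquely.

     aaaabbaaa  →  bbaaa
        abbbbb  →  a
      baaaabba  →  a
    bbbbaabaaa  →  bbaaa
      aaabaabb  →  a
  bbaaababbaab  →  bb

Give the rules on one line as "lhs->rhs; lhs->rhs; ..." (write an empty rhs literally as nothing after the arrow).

  | aaaabbaaa => aabbaaa => bbaaa
  | abbbbb => abbbb => abbb => abb => ab => a
  | baaaabba => baabba => bbba => a
  | bbbbaabaaa => baabaaa => bbaaa

aab->b; ab->a; bbb->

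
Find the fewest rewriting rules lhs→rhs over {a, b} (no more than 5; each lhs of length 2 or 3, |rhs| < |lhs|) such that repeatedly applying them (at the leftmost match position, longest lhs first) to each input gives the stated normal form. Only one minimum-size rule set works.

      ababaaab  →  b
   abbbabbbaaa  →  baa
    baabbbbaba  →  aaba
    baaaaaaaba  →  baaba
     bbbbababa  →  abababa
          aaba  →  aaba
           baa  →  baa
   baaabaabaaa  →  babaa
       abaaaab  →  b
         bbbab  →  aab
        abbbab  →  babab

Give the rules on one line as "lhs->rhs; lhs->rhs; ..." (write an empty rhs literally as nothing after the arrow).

aaa->ba; abb->ba; bba->; bbb->a

  | ababaaab => ababbab => abbaab => baaab => bbab => b
  | abbbabbbaaa => bababbbaaa => babbabaaa => bbaabaaa => abaaa => abba => baa
  | baabbbbaba => bababbaba => babbaaba => bbaaaba => aaba
  | baaaaaaaba => bbaaaaaba => aaaaba => baaba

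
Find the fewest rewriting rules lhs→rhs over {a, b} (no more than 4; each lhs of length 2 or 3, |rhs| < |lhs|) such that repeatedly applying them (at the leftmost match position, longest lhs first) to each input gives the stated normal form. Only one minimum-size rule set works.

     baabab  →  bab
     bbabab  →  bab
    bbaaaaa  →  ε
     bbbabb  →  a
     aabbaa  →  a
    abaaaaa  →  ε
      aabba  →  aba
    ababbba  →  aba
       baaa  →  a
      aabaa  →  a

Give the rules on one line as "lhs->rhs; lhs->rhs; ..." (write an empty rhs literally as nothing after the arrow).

aa->b; baa->; bb->a; bba->

  | baabab => bab
  | bbabab => bab
  | bbaaaaa => aaaa => baa => ε
  | bbbabb => ababb => abaa => a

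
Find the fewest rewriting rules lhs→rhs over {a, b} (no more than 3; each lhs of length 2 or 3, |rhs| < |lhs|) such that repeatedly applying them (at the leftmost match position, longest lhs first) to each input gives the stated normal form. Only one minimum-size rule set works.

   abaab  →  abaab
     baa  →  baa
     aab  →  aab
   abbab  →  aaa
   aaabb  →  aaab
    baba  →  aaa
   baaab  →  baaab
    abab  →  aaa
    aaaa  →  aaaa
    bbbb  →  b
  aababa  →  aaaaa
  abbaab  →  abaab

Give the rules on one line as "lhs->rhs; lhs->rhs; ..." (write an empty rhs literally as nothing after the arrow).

bab->aa; bb->b

  | abaab
  | baa
  | aab
  | abbab => abab => aaa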